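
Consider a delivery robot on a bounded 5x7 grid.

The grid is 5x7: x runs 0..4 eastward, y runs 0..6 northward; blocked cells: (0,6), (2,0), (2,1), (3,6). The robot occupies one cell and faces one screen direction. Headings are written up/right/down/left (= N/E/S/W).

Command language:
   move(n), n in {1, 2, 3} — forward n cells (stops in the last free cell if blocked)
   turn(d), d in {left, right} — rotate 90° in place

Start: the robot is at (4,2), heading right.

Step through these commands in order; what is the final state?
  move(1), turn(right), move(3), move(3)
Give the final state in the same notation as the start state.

from: at (4,2), heading right
t=1 move(1) ⇒ at (4,2), heading right
t=2 turn(right) ⇒ at (4,2), heading down
t=3 move(3) ⇒ at (4,0), heading down
t=4 move(3) ⇒ at (4,0), heading down

at (4,0), heading down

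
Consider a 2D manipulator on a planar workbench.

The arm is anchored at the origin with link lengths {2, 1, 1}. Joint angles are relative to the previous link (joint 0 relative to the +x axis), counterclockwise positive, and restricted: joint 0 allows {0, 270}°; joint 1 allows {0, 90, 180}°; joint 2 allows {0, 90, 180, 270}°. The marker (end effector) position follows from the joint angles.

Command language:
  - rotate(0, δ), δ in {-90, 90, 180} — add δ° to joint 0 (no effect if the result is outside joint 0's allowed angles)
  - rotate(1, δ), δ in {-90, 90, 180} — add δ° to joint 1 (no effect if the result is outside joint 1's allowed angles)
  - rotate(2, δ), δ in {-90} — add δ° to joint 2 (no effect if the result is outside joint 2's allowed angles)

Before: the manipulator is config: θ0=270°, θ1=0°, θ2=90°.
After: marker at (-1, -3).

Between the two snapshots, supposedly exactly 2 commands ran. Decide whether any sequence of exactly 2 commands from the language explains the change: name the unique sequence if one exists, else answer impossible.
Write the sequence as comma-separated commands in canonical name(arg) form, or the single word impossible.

rotate(2, -90), rotate(2, -90)

t0: config: θ0=270°, θ1=0°, θ2=90°
t=1 rotate(2, -90) ⇒ config: θ0=270°, θ1=0°, θ2=0°
t=2 rotate(2, -90) ⇒ config: θ0=270°, θ1=0°, θ2=270°
all 49 alternatives checked — unique.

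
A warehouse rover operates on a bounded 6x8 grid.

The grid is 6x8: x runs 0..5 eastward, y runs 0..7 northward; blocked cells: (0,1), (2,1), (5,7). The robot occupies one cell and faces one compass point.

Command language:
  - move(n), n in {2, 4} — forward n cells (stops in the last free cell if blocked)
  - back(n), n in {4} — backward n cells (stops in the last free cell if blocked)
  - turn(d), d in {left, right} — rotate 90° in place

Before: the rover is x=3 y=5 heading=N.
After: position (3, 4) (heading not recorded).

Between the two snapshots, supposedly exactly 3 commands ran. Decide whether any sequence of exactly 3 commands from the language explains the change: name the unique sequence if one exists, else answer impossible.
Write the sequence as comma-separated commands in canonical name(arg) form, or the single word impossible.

key: the second back(4) runs into the grid edge before its full distance
initial: x=3 y=5 heading=N
[1] after back(4): x=3 y=1 heading=N
[2] after back(4): x=3 y=0 heading=N
[3] after move(4): x=3 y=4 heading=N
no rival 3-sequence matches.

back(4), back(4), move(4)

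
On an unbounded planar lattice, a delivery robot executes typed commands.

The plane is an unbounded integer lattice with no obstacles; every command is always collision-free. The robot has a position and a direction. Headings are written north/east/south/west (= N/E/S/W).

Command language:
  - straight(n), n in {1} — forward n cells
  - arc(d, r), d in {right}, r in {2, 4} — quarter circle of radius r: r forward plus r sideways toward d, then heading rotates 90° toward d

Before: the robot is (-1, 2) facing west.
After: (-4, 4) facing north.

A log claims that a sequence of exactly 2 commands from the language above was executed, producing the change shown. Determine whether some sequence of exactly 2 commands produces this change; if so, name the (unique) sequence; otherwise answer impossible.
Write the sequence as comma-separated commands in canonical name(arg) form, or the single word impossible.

key: cell and facing (now N) both changed — the 2 commands mix motion and turning
from: (-1, 2) facing west
[1] after straight(1): (-2, 2) facing west
[2] after arc(right, 2): (-4, 4) facing north
uniquely the one of 9 2-step routes that fits.

straight(1), arc(right, 2)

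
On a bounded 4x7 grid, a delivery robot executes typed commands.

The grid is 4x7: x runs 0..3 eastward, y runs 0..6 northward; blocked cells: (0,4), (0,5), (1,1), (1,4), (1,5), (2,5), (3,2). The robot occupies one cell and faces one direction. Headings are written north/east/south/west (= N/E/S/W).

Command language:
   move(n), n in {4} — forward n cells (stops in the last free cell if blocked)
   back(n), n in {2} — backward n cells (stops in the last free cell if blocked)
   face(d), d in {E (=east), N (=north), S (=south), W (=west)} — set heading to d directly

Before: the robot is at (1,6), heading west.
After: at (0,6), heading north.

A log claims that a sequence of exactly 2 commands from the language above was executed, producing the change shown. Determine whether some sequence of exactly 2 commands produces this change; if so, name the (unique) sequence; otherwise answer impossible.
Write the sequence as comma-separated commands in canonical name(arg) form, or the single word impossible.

move(4), face(N)

key: move(4) runs into the grid edge before its full distance
from: at (1,6), heading west
t=1 move(4) ⇒ at (0,6), heading west
t=2 face(N) ⇒ at (0,6), heading north
no rival 2-sequence matches.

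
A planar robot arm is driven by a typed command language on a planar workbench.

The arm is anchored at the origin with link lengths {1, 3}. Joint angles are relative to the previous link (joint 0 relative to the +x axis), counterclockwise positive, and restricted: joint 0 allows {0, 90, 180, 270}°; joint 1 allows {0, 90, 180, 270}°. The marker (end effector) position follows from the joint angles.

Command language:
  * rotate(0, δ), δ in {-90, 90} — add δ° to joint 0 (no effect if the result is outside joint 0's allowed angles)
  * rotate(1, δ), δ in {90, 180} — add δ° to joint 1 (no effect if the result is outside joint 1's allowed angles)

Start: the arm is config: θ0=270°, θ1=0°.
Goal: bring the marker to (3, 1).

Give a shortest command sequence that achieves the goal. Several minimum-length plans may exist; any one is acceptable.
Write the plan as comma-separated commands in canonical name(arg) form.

rotate(0, -90), rotate(0, -90), rotate(1, 90), rotate(1, 180)

initial: config: θ0=270°, θ1=0°
t=1 rotate(0, -90) ⇒ config: θ0=180°, θ1=0°
t=2 rotate(0, -90) ⇒ config: θ0=90°, θ1=0°
t=3 rotate(1, 90) ⇒ config: θ0=90°, θ1=90°
t=4 rotate(1, 180) ⇒ config: θ0=90°, θ1=270°
minimal: 4 command(s), checked below 4.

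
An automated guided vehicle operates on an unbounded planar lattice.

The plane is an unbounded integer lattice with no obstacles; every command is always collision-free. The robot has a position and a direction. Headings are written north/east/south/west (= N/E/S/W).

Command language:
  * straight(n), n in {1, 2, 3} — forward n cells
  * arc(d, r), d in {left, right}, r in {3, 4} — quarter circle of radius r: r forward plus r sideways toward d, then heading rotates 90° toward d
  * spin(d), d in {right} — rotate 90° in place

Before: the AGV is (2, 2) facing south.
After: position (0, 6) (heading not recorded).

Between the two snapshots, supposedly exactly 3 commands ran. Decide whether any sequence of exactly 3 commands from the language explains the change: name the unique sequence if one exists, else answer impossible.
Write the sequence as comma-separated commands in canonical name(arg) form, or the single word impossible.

arc(right, 3), arc(right, 3), arc(right, 4)

key: running arc(right, 4) before arc(right, 3) would end elsewhere — order is forced
t0: (2, 2) facing south
step 1 (arc(right, 3)): (-1, -1) facing west
step 2 (arc(right, 3)): (-4, 2) facing north
step 3 (arc(right, 4)): (0, 6) facing east
no rival 3-sequence matches.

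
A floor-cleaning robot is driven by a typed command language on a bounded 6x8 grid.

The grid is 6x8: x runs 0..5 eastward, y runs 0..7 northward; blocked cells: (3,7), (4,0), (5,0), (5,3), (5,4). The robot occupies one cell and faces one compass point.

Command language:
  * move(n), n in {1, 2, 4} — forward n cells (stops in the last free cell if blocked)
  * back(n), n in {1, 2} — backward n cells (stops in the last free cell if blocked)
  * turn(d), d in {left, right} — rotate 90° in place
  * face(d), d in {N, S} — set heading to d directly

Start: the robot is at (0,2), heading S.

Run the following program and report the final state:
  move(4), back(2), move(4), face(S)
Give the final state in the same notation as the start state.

initial: at (0,2), heading S
t=1 move(4) ⇒ at (0,0), heading S
t=2 back(2) ⇒ at (0,2), heading S
t=3 move(4) ⇒ at (0,0), heading S
t=4 face(S) ⇒ at (0,0), heading S

at (0,0), heading S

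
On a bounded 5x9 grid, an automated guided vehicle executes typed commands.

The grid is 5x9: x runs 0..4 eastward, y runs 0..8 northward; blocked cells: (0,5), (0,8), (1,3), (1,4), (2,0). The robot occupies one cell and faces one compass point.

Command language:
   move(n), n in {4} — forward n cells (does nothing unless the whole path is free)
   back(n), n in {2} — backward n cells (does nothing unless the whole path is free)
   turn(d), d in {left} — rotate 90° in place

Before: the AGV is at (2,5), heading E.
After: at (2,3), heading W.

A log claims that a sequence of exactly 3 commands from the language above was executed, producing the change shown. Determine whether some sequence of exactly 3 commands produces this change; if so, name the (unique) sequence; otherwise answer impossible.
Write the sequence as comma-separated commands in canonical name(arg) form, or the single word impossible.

key: position moved to (2,3) AND the heading swung to W — translation plus rotation needed
t0: at (2,5), heading E
[1] after turn(left): at (2,5), heading N
[2] after back(2): at (2,3), heading N
[3] after turn(left): at (2,3), heading W
uniquely the one of 27 3-step routes that fits.

turn(left), back(2), turn(left)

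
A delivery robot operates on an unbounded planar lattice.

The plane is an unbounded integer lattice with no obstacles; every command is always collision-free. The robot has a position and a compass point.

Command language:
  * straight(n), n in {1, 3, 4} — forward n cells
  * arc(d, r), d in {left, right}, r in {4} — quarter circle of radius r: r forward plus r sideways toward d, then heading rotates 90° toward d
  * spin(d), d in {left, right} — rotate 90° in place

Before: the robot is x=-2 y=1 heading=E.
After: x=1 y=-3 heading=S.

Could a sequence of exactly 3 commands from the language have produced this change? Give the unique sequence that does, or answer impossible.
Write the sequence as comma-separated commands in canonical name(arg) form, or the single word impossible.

key: position moved to (1,-3) AND the heading swung to S — translation plus rotation needed
begin: x=-2 y=1 heading=E
step 1 (straight(3)): x=1 y=1 heading=E
step 2 (spin(right)): x=1 y=1 heading=S
step 3 (straight(4)): x=1 y=-3 heading=S
no rival 3-sequence matches.

straight(3), spin(right), straight(4)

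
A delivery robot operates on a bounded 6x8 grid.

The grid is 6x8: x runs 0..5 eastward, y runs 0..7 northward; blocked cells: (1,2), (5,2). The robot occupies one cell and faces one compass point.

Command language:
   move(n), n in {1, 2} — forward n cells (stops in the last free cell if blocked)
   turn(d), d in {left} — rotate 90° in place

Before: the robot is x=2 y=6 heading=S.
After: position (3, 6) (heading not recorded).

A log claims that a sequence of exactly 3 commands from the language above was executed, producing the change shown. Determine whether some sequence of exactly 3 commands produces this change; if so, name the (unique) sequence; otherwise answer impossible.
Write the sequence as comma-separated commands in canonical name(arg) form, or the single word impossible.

start: x=2 y=6 heading=S
t=1 turn(left) ⇒ x=2 y=6 heading=E
t=2 move(1) ⇒ x=3 y=6 heading=E
t=3 turn(left) ⇒ x=3 y=6 heading=N
uniquely the one of 27 3-step routes that fits.

turn(left), move(1), turn(left)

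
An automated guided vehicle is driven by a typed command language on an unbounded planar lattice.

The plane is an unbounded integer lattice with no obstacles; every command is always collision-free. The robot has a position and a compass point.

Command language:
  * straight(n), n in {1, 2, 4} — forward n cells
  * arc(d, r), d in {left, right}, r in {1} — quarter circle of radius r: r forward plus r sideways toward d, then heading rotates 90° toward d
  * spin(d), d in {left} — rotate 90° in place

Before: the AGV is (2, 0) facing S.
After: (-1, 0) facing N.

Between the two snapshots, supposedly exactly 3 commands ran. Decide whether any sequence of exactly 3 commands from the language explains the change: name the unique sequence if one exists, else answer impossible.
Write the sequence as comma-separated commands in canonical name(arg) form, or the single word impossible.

arc(right, 1), straight(1), arc(right, 1)

key: position moved to (-1,0) AND the heading swung to N — translation plus rotation needed
start: (2, 0) facing S
1. arc(right, 1) → (1, -1) facing W
2. straight(1) → (0, -1) facing W
3. arc(right, 1) → (-1, 0) facing N
no other 3-command option fits: unique.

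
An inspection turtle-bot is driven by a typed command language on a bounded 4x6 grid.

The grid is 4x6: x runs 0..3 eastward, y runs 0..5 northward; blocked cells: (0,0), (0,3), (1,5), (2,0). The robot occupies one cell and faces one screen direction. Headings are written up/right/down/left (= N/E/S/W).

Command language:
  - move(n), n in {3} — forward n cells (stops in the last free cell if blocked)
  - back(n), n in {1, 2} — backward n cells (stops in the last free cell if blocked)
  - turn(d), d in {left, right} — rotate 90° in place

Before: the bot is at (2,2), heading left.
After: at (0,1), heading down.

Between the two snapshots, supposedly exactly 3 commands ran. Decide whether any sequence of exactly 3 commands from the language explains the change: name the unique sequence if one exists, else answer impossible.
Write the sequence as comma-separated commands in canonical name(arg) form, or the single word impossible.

move(3), turn(left), move(3)

key: position moved to (0,1) AND the heading swung to S — translation plus rotation needed
from: at (2,2), heading left
[1] after move(3): at (0,2), heading left
[2] after turn(left): at (0,2), heading down
[3] after move(3): at (0,1), heading down
all 125 alternatives checked — unique.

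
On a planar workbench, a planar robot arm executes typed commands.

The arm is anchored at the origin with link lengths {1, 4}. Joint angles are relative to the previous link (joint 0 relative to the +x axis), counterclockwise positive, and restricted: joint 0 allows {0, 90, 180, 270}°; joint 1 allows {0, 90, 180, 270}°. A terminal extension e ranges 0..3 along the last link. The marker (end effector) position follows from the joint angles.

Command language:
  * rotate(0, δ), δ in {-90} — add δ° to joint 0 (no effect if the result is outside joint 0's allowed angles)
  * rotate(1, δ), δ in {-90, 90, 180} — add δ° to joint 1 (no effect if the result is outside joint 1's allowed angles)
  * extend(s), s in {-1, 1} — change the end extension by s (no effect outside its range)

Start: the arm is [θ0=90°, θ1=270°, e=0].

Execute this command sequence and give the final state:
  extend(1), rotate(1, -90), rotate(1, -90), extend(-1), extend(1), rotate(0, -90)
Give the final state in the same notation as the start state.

t0: [θ0=90°, θ1=270°, e=0]
step 1 (extend(1)): [θ0=90°, θ1=270°, e=1]
step 2 (rotate(1, -90)): [θ0=90°, θ1=180°, e=1]
step 3 (rotate(1, -90)): [θ0=90°, θ1=90°, e=1]
step 4 (extend(-1)): [θ0=90°, θ1=90°, e=0]
step 5 (extend(1)): [θ0=90°, θ1=90°, e=1]
step 6 (rotate(0, -90)): [θ0=0°, θ1=90°, e=1]

[θ0=0°, θ1=90°, e=1]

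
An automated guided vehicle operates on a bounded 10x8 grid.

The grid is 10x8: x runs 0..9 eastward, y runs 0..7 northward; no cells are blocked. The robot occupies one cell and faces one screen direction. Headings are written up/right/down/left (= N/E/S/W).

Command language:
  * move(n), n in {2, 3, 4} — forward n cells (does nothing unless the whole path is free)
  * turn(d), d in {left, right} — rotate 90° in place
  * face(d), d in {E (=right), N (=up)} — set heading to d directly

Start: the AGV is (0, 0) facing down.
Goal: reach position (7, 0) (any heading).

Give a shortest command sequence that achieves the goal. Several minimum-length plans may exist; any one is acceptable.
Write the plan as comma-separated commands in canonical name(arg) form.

face(E), move(4), move(3)

begin: (0, 0) facing down
[1] after face(E): (0, 0) facing right
[2] after move(4): (4, 0) facing right
[3] after move(3): (7, 0) facing right
nothing shorter than 3 reaches the goal.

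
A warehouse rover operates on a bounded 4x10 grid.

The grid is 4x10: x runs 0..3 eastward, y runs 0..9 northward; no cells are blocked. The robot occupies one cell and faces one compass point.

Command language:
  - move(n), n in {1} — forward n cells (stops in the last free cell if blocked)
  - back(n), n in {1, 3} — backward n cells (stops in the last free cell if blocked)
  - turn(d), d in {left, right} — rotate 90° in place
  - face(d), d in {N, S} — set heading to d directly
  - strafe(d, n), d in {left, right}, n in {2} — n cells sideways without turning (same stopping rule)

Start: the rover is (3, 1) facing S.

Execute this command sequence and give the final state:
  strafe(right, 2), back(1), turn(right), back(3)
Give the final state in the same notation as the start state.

(3, 2) facing W

begin: (3, 1) facing S
t=1 strafe(right, 2) ⇒ (1, 1) facing S
t=2 back(1) ⇒ (1, 2) facing S
t=3 turn(right) ⇒ (1, 2) facing W
t=4 back(3) ⇒ (3, 2) facing W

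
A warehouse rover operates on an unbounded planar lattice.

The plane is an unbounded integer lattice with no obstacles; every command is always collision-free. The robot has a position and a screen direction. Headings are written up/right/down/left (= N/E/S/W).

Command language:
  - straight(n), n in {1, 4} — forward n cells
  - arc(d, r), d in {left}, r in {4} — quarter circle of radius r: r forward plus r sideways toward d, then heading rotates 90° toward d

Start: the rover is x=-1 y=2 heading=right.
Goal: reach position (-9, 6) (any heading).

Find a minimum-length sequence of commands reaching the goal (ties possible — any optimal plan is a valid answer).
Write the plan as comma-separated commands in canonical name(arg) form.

t0: x=-1 y=2 heading=right
t=1 arc(left, 4) ⇒ x=3 y=6 heading=up
t=2 arc(left, 4) ⇒ x=-1 y=10 heading=left
t=3 straight(4) ⇒ x=-5 y=10 heading=left
t=4 arc(left, 4) ⇒ x=-9 y=6 heading=down
no 3-step plan works, so 4 is optimal.

arc(left, 4), arc(left, 4), straight(4), arc(left, 4)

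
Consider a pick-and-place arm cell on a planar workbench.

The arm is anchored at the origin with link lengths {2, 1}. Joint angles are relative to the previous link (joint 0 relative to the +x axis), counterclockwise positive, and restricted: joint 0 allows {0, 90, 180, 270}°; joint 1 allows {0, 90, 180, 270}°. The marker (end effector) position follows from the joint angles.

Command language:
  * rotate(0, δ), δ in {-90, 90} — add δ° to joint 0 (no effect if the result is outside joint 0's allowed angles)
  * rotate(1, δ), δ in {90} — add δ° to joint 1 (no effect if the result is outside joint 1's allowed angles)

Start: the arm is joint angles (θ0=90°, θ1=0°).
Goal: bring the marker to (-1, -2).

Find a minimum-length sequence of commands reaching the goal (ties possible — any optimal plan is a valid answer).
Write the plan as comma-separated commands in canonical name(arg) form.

rotate(0, 90), rotate(0, 90), rotate(1, 90), rotate(1, 90), rotate(1, 90)

begin: joint angles (θ0=90°, θ1=0°)
[1] after rotate(0, 90): joint angles (θ0=180°, θ1=0°)
[2] after rotate(0, 90): joint angles (θ0=270°, θ1=0°)
[3] after rotate(1, 90): joint angles (θ0=270°, θ1=90°)
[4] after rotate(1, 90): joint angles (θ0=270°, θ1=180°)
[5] after rotate(1, 90): joint angles (θ0=270°, θ1=270°)
no 4-step plan works, so 5 is optimal.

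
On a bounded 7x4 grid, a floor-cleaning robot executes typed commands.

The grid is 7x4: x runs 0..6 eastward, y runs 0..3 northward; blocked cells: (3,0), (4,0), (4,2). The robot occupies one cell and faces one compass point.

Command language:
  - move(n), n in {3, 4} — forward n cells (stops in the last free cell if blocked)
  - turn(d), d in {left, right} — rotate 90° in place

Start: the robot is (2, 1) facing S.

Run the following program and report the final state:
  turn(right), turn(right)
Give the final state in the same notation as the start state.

(2, 1) facing N

begin: (2, 1) facing S
[1] after turn(right): (2, 1) facing W
[2] after turn(right): (2, 1) facing N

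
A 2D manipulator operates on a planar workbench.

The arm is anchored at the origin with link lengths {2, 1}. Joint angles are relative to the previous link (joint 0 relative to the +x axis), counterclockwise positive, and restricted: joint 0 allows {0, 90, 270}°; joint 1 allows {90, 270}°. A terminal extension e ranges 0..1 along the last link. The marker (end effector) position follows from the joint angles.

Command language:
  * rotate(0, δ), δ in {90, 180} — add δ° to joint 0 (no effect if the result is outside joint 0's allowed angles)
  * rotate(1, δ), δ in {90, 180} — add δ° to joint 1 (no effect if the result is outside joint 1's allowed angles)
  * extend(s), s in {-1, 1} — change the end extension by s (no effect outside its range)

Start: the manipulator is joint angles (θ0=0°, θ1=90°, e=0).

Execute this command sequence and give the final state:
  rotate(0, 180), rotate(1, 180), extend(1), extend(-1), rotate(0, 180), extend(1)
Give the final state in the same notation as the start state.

from: joint angles (θ0=0°, θ1=90°, e=0)
[1] after rotate(0, 180): joint angles (θ0=0°, θ1=90°, e=0)
[2] after rotate(1, 180): joint angles (θ0=0°, θ1=270°, e=0)
[3] after extend(1): joint angles (θ0=0°, θ1=270°, e=1)
[4] after extend(-1): joint angles (θ0=0°, θ1=270°, e=0)
[5] after rotate(0, 180): joint angles (θ0=0°, θ1=270°, e=0)
[6] after extend(1): joint angles (θ0=0°, θ1=270°, e=1)

joint angles (θ0=0°, θ1=270°, e=1)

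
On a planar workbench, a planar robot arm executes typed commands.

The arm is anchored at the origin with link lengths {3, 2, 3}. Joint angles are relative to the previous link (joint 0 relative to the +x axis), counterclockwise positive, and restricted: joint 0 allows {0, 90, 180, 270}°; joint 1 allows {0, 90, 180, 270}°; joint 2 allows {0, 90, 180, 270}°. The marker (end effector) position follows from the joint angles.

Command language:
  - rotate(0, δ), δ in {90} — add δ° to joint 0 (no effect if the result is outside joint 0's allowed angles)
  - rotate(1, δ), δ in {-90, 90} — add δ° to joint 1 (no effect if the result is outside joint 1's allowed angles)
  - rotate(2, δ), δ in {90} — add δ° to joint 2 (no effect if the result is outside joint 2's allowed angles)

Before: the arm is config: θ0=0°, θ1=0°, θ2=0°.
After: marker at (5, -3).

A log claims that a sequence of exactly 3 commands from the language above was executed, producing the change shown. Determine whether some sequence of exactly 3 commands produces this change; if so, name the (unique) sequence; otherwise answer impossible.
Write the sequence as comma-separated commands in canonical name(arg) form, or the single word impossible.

begin: config: θ0=0°, θ1=0°, θ2=0°
t=1 rotate(2, 90) ⇒ config: θ0=0°, θ1=0°, θ2=90°
t=2 rotate(2, 90) ⇒ config: θ0=0°, θ1=0°, θ2=180°
t=3 rotate(2, 90) ⇒ config: θ0=0°, θ1=0°, θ2=270°
no rival 3-sequence matches.

rotate(2, 90), rotate(2, 90), rotate(2, 90)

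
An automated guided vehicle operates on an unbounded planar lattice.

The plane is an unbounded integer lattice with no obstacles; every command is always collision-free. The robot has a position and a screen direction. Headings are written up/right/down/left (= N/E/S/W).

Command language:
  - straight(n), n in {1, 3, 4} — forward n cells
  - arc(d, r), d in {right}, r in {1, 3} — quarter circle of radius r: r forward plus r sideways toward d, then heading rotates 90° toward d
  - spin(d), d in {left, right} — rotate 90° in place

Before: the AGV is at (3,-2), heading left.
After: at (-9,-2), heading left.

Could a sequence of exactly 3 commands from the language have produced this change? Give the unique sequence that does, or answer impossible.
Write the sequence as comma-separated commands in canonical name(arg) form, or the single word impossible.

key: heading stays W — no command in the sequence turns
initial: at (3,-2), heading left
step 1 (straight(4)): at (-1,-2), heading left
step 2 (straight(4)): at (-5,-2), heading left
step 3 (straight(4)): at (-9,-2), heading left
no rival 3-sequence matches.

straight(4), straight(4), straight(4)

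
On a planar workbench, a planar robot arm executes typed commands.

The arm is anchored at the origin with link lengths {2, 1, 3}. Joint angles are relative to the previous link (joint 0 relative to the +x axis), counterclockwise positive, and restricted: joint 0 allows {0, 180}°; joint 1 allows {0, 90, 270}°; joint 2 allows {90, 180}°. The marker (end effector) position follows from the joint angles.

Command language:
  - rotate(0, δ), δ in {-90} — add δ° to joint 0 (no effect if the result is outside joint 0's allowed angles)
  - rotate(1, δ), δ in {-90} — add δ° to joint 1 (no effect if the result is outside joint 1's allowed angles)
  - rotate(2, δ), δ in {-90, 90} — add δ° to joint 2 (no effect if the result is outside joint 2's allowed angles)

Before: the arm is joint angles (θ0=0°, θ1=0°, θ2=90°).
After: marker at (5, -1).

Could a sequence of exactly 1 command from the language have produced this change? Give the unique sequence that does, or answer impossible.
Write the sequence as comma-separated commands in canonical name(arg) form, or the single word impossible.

rotate(1, -90)

t0: joint angles (θ0=0°, θ1=0°, θ2=90°)
t=1 rotate(1, -90) ⇒ joint angles (θ0=0°, θ1=270°, θ2=90°)
no rival 1-sequence matches.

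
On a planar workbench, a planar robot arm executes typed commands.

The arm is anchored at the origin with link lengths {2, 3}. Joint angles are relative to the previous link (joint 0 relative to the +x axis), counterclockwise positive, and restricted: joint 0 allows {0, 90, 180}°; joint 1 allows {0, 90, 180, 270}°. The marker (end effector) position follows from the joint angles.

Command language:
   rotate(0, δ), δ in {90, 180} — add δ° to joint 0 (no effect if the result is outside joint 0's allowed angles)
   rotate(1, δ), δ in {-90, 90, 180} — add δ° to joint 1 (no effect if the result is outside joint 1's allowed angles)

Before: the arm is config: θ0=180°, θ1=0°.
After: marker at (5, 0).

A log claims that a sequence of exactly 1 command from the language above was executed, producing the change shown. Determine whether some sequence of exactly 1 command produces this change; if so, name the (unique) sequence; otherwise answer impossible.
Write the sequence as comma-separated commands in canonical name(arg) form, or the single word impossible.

initial: config: θ0=180°, θ1=0°
t=1 rotate(0, 180) ⇒ config: θ0=0°, θ1=0°
all 5 alternatives checked — unique.

rotate(0, 180)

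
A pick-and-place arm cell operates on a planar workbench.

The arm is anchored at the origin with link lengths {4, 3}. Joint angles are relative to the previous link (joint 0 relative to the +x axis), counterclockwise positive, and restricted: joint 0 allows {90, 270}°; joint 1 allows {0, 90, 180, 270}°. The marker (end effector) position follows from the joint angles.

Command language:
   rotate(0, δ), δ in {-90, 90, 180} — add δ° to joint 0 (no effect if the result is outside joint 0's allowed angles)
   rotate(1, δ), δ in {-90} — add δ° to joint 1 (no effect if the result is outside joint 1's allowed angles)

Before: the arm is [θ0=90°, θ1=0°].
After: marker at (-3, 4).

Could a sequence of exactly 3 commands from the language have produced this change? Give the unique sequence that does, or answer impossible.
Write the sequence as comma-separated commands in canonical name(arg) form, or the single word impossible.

rotate(1, -90), rotate(1, -90), rotate(1, -90)

from: [θ0=90°, θ1=0°]
1. rotate(1, -90) → [θ0=90°, θ1=270°]
2. rotate(1, -90) → [θ0=90°, θ1=180°]
3. rotate(1, -90) → [θ0=90°, θ1=90°]
no other 3-command option fits: unique.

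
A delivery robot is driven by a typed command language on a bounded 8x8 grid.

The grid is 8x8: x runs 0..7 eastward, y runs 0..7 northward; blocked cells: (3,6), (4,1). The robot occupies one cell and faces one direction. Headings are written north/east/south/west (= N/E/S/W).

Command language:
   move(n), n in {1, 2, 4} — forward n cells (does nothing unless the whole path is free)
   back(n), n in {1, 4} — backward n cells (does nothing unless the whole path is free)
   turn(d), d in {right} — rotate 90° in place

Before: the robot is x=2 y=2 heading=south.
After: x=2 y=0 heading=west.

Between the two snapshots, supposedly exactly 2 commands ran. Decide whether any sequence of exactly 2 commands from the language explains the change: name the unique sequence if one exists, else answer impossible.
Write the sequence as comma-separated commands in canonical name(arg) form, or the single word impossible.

key: position moved to (2,0) AND the heading swung to W — translation plus rotation needed
begin: x=2 y=2 heading=south
t=1 move(2) ⇒ x=2 y=0 heading=south
t=2 turn(right) ⇒ x=2 y=0 heading=west
no rival 2-sequence matches.

move(2), turn(right)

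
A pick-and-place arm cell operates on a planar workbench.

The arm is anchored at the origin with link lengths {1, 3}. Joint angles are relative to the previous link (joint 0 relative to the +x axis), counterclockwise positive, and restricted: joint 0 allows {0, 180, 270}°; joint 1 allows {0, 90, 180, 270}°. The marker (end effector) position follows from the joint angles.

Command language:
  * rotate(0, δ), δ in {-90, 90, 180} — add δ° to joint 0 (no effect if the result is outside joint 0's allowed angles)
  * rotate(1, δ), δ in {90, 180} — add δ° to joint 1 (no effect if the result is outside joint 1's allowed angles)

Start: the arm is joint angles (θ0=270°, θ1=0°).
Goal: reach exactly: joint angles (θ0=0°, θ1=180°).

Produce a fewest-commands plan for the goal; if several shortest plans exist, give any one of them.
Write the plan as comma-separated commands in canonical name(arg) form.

rotate(1, 180), rotate(0, 90)

start: joint angles (θ0=270°, θ1=0°)
[1] after rotate(1, 180): joint angles (θ0=270°, θ1=180°)
[2] after rotate(0, 90): joint angles (θ0=0°, θ1=180°)
minimal: 2 command(s), checked below 2.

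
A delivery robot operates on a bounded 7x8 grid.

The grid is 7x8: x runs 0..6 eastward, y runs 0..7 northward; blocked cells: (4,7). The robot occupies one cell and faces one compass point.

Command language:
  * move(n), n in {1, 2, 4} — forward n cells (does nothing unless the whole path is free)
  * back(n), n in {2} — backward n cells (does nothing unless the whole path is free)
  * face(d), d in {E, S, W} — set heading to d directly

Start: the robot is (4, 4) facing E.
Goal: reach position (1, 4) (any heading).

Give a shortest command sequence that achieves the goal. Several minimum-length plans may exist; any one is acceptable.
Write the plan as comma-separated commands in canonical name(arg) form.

back(2), back(2), move(1)

start: (4, 4) facing E
[1] after back(2): (2, 4) facing E
[2] after back(2): (0, 4) facing E
[3] after move(1): (1, 4) facing E
minimal: 3 command(s), checked below 3.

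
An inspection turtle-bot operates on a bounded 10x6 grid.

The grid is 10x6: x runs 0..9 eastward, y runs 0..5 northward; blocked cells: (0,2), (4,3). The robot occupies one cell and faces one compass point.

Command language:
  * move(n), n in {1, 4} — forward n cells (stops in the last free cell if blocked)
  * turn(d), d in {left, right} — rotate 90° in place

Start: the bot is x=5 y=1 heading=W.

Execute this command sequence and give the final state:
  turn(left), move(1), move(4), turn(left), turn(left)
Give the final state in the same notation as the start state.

initial: x=5 y=1 heading=W
[1] after turn(left): x=5 y=1 heading=S
[2] after move(1): x=5 y=0 heading=S
[3] after move(4): x=5 y=0 heading=S
[4] after turn(left): x=5 y=0 heading=E
[5] after turn(left): x=5 y=0 heading=N

x=5 y=0 heading=N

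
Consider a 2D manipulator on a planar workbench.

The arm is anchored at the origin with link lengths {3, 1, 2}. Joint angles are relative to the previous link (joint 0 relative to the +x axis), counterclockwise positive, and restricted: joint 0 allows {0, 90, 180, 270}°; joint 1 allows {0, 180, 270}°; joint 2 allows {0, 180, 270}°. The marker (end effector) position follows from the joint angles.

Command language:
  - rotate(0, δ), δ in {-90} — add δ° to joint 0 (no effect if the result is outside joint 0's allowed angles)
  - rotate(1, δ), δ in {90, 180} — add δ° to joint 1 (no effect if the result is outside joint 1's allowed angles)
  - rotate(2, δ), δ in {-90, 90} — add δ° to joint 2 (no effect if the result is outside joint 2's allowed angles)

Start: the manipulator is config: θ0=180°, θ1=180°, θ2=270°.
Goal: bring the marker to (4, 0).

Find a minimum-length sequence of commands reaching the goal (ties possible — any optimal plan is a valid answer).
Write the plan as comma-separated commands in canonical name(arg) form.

rotate(2, -90), rotate(0, -90), rotate(0, -90)

initial: config: θ0=180°, θ1=180°, θ2=270°
[1] after rotate(2, -90): config: θ0=180°, θ1=180°, θ2=180°
[2] after rotate(0, -90): config: θ0=90°, θ1=180°, θ2=180°
[3] after rotate(0, -90): config: θ0=0°, θ1=180°, θ2=180°
shorter routes all fall short; 3 is best.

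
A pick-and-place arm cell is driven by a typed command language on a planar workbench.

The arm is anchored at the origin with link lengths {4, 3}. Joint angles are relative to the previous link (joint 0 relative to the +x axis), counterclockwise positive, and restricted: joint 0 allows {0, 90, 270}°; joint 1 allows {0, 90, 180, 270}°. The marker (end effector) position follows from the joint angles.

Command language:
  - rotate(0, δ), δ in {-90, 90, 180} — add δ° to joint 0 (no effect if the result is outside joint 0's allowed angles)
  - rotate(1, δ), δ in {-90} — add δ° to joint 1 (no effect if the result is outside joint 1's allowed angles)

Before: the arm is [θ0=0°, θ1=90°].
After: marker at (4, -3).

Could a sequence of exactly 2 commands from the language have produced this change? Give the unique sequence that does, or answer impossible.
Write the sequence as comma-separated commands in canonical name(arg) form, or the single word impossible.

rotate(1, -90), rotate(1, -90)

start: [θ0=0°, θ1=90°]
t=1 rotate(1, -90) ⇒ [θ0=0°, θ1=0°]
t=2 rotate(1, -90) ⇒ [θ0=0°, θ1=270°]
no rival 2-sequence matches.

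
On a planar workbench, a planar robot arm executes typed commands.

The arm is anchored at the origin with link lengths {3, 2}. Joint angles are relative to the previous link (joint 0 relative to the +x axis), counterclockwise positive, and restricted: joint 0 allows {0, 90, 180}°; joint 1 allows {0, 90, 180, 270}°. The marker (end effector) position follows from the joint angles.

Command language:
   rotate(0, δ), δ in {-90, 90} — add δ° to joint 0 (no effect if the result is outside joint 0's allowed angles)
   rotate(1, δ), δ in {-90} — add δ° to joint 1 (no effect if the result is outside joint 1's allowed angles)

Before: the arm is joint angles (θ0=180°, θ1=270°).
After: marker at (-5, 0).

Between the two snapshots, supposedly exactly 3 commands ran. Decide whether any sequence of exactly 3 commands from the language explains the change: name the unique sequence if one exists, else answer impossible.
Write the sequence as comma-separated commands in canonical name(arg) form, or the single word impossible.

rotate(1, -90), rotate(1, -90), rotate(1, -90)

from: joint angles (θ0=180°, θ1=270°)
1. rotate(1, -90) → joint angles (θ0=180°, θ1=180°)
2. rotate(1, -90) → joint angles (θ0=180°, θ1=90°)
3. rotate(1, -90) → joint angles (θ0=180°, θ1=0°)
uniquely the one of 27 3-step routes that fits.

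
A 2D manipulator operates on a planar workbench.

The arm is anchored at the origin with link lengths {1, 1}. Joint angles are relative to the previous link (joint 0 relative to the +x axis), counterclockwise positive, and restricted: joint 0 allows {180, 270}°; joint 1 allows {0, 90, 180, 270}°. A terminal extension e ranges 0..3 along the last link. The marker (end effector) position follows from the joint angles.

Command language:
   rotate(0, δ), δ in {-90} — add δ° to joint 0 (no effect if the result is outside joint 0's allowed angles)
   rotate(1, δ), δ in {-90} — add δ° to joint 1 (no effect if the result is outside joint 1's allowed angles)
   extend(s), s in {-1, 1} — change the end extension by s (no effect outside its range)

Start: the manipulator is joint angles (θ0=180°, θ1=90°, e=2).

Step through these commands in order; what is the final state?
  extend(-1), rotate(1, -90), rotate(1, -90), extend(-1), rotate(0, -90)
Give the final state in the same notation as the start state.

joint angles (θ0=180°, θ1=270°, e=0)

from: joint angles (θ0=180°, θ1=90°, e=2)
[1] after extend(-1): joint angles (θ0=180°, θ1=90°, e=1)
[2] after rotate(1, -90): joint angles (θ0=180°, θ1=0°, e=1)
[3] after rotate(1, -90): joint angles (θ0=180°, θ1=270°, e=1)
[4] after extend(-1): joint angles (θ0=180°, θ1=270°, e=0)
[5] after rotate(0, -90): joint angles (θ0=180°, θ1=270°, e=0)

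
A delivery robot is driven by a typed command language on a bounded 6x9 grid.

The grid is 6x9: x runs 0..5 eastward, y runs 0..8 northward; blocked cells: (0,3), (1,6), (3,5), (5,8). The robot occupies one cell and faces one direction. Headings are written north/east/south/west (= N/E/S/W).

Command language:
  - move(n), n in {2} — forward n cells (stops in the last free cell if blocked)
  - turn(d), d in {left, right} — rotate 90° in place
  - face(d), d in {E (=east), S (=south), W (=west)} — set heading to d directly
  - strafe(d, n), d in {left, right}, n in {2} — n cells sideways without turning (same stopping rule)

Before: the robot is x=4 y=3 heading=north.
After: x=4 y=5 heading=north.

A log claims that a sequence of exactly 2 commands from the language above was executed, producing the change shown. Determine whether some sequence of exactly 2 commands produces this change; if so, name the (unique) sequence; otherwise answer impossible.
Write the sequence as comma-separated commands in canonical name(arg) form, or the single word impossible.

move(2), strafe(left, 2)

key: still facing N at the end — nothing in the sequence rotates
from: x=4 y=3 heading=north
step 1 (move(2)): x=4 y=5 heading=north
step 2 (strafe(left, 2)): x=4 y=5 heading=north
no rival 2-sequence matches.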